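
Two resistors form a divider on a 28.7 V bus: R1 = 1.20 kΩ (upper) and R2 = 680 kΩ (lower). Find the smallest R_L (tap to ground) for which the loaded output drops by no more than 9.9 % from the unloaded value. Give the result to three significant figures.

R_L(min) ≈ 10.9 kΩ

Output resistance R_th = R1‖R2 = (1.20 × 680)/681.2 = 1.198 kΩ.
The fractional drop is R_th/(R_th + R_L); requiring this ≤ 0.0990 gives R_L ≥ R_th(1/0.0990 − 1) = 1.198 × 9.101 = 10.9 kΩ.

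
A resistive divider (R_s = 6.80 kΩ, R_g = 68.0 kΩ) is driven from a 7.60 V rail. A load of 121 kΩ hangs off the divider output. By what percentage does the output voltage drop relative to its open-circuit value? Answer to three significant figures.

The divider's output (Thévenin) resistance is R_s‖R_g = 6.182 kΩ.
Fractional drop under load = R_th/(R_th + R_L) = 6.182 / (6.182 + 121) = 0.04861.
So the output falls by 4.86 %.

4.86 %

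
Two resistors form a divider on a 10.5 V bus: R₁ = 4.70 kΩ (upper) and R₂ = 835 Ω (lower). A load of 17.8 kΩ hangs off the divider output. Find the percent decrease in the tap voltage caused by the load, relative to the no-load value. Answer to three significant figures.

3.83 %

The divider's output (Thévenin) resistance is R₁‖R₂ = 709.0 Ω.
Fractional drop under load = R_th/(R_th + R_L) = 709.0 / (709.0 + 17800) = 0.03831.
So the output falls by 3.83 %.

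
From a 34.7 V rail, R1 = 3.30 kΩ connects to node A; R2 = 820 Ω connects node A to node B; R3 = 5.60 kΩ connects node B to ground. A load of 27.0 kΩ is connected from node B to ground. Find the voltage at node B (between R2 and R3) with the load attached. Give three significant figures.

V ≈ 18.4 V

At node B, R3 is in parallel with the load: R3‖R_L = 4638 Ω.
Below node A the resistance is R2 + (R3‖R_L) = 5458 Ω, so V_A = 34.7 × 5458/8758 = 21.63 V.
Then V_B = V_A × (R3‖R_L)/(R2 + R3‖R_L) = 21.63 × 4638/5458 = 18.4 V.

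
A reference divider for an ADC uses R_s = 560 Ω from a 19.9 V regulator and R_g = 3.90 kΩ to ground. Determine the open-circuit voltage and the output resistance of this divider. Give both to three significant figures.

V_th is the open-circuit tap voltage: 19.9 × 3900/(560 + 3900) = 17.4 V.
With the supply zeroed, R_s and R_g appear in parallel from the tap: R_th = R_s‖R_g = (560 × 3900)/4460 = 490 Ω.

V_th = 17.4 V, R_th = 490 Ω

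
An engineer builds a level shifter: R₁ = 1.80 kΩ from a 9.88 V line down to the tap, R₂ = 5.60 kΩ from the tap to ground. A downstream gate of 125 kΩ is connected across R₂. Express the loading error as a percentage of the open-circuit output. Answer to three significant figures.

1.08 %

The divider's output (Thévenin) resistance is R₁‖R₂ = 1.362 kΩ.
Fractional drop under load = R_th/(R_th + R_L) = 1.362 / (1.362 + 125) = 0.01078.
So the output falls by 1.08 %.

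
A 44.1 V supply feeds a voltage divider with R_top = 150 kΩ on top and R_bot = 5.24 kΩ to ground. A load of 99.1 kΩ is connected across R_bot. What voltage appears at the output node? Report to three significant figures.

V_out ≈ 1.42 V

The load sits in parallel with R_bot: R_bot‖R_L = (5.24 × 99.1) / (5.24 + 99.1) = 4.977 kΩ.
V_out = 44.1 × 4.977 / (150 + 4.977) = 44.1 × 4.977/155.0 = 1.42 V.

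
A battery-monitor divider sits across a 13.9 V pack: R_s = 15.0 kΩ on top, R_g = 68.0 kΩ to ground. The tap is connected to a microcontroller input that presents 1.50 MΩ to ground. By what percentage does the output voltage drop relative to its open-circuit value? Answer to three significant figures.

0.813 %

The divider's output (Thévenin) resistance is R_s‖R_g = 12.29 kΩ.
Fractional drop under load = R_th/(R_th + R_L) = 12.29 / (12.29 + 1500) = 0.008126.
So the output falls by 0.813 %.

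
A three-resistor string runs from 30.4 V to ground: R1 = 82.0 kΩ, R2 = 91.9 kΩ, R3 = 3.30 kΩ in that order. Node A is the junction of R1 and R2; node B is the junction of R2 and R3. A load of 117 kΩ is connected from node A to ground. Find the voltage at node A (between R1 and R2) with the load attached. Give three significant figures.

V ≈ 11.9 V

Below node A the series string R2+R3 = 95.20 kΩ sits in parallel with the 117 kΩ load: 52.49 kΩ.
V_A = 30.4 × 52.49/(82.0 + 52.49) = 11.9 V.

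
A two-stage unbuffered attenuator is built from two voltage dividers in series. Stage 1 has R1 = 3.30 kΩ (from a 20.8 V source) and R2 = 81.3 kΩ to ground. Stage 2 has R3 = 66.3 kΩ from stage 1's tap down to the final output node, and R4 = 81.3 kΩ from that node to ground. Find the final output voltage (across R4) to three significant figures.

Stage 2 presents R3+R4 = 147.6 kΩ as a load on stage 1's tap.
Stage 1's lower leg becomes R2‖(R3+R4) = 52.42 kΩ, so V_mid = 20.8 × 52.42/55.72 = 19.57 V.
Stage 2 is itself unloaded: V_out = V_mid × R4/(R3+R4) = 19.57 × 81.3/147.6 = 10.8 V.

V_out ≈ 10.8 V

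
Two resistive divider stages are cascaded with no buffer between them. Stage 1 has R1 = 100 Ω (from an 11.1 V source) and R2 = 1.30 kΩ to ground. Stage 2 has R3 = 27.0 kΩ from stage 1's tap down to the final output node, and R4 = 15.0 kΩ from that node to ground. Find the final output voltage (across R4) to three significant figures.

Stage 2 presents R3+R4 = 42000 Ω as a load on stage 1's tap.
Stage 1's lower leg becomes R2‖(R3+R4) = 1261 Ω, so V_mid = 11.1 × 1261/1361 = 10.28 V.
Stage 2 is itself unloaded: V_out = V_mid × R4/(R3+R4) = 10.28 × 15000/42000 = 3.67 V.

V_out ≈ 3.67 V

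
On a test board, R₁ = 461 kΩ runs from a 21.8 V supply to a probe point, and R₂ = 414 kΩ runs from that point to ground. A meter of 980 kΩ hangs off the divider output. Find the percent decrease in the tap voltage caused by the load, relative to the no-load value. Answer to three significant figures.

18.2 %

Unloaded V = 21.8 × 414/875.0 = 10.31 V.
Loaded: R₂‖R_L = 291.0 kΩ, giving V = 21.8 × 291.0/752.0 = 8.437 V.
Drop = (10.31 − 8.437) / 10.31 = 18.2 %.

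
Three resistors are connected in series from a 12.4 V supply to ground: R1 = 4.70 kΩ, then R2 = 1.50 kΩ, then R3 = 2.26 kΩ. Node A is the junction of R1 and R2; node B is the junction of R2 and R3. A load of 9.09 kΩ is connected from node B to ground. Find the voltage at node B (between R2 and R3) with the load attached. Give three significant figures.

V ≈ 2.80 V

At node B, R3 is in parallel with the load: R3‖R_L = 1.810 kΩ.
Below node A the resistance is R2 + (R3‖R_L) = 3.310 kΩ, so V_A = 12.4 × 3.310/8.010 = 5.124 V.
Then V_B = V_A × (R3‖R_L)/(R2 + R3‖R_L) = 5.124 × 1.810/3.310 = 2.80 V.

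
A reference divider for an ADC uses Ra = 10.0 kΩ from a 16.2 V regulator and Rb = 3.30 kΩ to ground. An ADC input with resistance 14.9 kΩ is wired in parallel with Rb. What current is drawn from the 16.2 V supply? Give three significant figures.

I ≈ 1.28 mA

Rb‖R_L = 2.702 kΩ, so the source sees Ra + Rb‖R_L = 12.70 kΩ.
I = 16.2 V / 12.70 kΩ = 1.28 mA.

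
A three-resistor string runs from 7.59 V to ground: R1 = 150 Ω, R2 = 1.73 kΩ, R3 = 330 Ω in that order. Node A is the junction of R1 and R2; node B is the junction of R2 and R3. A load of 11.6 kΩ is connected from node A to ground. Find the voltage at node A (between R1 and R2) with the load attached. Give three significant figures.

Below node A the series string R2+R3 = 2060 Ω sits in parallel with the 11600 Ω load: 1749 Ω.
V_A = 7.59 × 1749/(150 + 1749) = 6.99 V.

V ≈ 6.99 V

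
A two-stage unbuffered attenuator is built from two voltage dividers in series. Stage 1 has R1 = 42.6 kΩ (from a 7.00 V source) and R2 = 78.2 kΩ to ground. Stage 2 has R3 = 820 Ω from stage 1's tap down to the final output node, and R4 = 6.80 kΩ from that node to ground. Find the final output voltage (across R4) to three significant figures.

V_out ≈ 0.875 V

Stage 2 presents R3+R4 = 7620 Ω as a load on stage 1's tap.
Stage 1's lower leg becomes R2‖(R3+R4) = 6943 Ω, so V_mid = 7.00 × 6943/49540 = 0.9810 V.
Stage 2 is itself unloaded: V_out = V_mid × R4/(R3+R4) = 0.9810 × 6800/7620 = 0.875 V.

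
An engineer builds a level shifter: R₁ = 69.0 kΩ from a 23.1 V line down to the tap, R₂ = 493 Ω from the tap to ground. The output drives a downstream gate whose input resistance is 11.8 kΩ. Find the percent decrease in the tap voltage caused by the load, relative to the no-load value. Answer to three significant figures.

The divider's output (Thévenin) resistance is R₁‖R₂ = 489.5 Ω.
Fractional drop under load = R_th/(R_th + R_L) = 489.5 / (489.5 + 11800) = 0.03983.
So the output falls by 3.98 %.

3.98 %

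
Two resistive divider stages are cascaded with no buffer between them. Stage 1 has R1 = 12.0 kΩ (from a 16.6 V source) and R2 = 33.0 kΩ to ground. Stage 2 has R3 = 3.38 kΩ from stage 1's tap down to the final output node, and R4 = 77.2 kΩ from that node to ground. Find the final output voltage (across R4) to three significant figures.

V_out ≈ 10.5 V

Stage 2 presents R3+R4 = 80.58 kΩ as a load on stage 1's tap.
Stage 1's lower leg becomes R2‖(R3+R4) = 23.41 kΩ, so V_mid = 16.6 × 23.41/35.41 = 10.97 V.
Stage 2 is itself unloaded: V_out = V_mid × R4/(R3+R4) = 10.97 × 77.2/80.58 = 10.5 V.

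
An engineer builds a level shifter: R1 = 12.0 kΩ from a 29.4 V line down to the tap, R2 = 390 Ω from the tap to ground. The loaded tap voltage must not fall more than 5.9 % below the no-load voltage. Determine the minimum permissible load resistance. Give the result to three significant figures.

R_L(min) ≈ 6.02 kΩ

Output resistance R_th = R1‖R2 = (12000 × 390)/12390 = 377.7 Ω.
The fractional drop is R_th/(R_th + R_L); requiring this ≤ 0.0590 gives R_L ≥ R_th(1/0.0590 − 1) = 377.7 × 15.95 = 6.02 kΩ.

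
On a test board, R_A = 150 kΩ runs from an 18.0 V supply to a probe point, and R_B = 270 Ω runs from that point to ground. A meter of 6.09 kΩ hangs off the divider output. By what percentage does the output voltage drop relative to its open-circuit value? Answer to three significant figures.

4.24 %

The divider's output (Thévenin) resistance is R_A‖R_B = 269.5 Ω.
Fractional drop under load = R_th/(R_th + R_L) = 269.5 / (269.5 + 6090) = 0.04238.
So the output falls by 4.24 %.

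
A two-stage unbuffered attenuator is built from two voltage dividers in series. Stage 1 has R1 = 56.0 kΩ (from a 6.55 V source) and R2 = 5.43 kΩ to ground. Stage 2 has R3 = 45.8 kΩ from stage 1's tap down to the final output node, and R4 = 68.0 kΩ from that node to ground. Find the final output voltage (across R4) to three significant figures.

V_out ≈ 0.332 V

Stage 2 presents R3+R4 = 113.8 kΩ as a load on stage 1's tap.
Stage 1's lower leg becomes R2‖(R3+R4) = 5.183 kΩ, so V_mid = 6.55 × 5.183/61.18 = 0.5548 V.
Stage 2 is itself unloaded: V_out = V_mid × R4/(R3+R4) = 0.5548 × 68.0/113.8 = 0.332 V.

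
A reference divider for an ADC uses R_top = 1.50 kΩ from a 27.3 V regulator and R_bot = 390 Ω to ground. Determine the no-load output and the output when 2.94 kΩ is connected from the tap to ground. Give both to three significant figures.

Unloaded: 5.63 V; loaded: 5.10 V

Open-circuit: V = 27.3 × 390/(1500 + 390) = 5.63 V.
With the load, R_bot becomes R_bot‖R_L = 344.3 Ω, so V = 27.3 × 344.3/1844 = 5.10 V.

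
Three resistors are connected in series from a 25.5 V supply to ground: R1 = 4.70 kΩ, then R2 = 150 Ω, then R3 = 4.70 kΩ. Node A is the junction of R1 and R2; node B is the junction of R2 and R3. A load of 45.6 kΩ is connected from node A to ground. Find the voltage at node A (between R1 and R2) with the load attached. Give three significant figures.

Below node A the series string R2+R3 = 4850 Ω sits in parallel with the 45600 Ω load: 4384 Ω.
V_A = 25.5 × 4384/(4700 + 4384) = 12.3 V.

V ≈ 12.3 V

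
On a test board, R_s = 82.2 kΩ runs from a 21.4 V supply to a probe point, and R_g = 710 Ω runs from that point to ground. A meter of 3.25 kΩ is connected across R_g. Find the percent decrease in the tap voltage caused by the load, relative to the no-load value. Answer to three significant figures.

17.8 %

Unloaded V = 21.4 × 710/82910 = 0.1833 V.
Loaded: R_g‖R_L = 582.7 Ω, giving V = 21.4 × 582.7/82780 = 0.1506 V.
Drop = (0.1833 − 0.1506) / 0.1833 = 17.8 %.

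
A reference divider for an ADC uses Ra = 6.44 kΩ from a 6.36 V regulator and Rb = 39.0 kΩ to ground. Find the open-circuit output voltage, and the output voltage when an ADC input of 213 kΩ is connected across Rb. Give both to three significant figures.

Open-circuit: V = 6.36 × 39.0/(6.44 + 39.0) = 5.46 V.
With the load, Rb becomes Rb‖R_L = 32.96 kΩ, so V = 6.36 × 32.96/39.40 = 5.32 V.

Unloaded: 5.46 V; loaded: 5.32 V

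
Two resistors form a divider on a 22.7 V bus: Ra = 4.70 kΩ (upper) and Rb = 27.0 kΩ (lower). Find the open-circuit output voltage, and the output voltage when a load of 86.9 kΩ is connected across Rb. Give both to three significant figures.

Unloaded: 19.3 V; loaded: 18.5 V

Open-circuit: V = 22.7 × 27.0/(4.70 + 27.0) = 19.3 V.
With the load, Rb becomes Rb‖R_L = 20.60 kΩ, so V = 22.7 × 20.60/25.30 = 18.5 V.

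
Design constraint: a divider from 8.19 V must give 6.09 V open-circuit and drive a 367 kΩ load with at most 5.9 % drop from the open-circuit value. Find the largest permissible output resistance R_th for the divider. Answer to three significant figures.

R_th ≤ 23.0 kΩ

Loading drop = R_th/(R_th + R_L) ≤ 0.0590, so R_th ≤ R_L · ε/(1−ε) = 367 kΩ × 0.0590/0.9410 = 23.0 kΩ.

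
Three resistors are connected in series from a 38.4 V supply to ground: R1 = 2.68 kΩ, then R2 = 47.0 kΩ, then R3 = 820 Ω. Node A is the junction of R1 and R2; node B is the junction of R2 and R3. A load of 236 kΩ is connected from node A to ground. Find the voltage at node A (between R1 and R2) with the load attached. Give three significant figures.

V ≈ 36.0 V

Below node A the series string R2+R3 = 47820 Ω sits in parallel with the 236000 Ω load: 39760 Ω.
V_A = 38.4 × 39760/(2680 + 39760) = 36.0 V.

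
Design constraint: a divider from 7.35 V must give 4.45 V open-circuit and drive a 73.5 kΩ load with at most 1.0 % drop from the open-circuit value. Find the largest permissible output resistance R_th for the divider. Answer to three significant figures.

R_th ≤ 742 Ω

Loading drop = R_th/(R_th + R_L) ≤ 0.0100, so R_th ≤ R_L · ε/(1−ε) = 73.5 kΩ × 0.0100/0.9900 = 742 Ω.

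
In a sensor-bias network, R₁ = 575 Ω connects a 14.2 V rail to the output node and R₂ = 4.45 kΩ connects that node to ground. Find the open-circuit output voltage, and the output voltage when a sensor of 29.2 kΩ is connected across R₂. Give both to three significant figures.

Open-circuit: V = 14.2 × 4450/(575 + 4450) = 12.6 V.
With the load, R₂ becomes R₂‖R_L = 3862 Ω, so V = 14.2 × 3862/4437 = 12.4 V.

Unloaded: 12.6 V; loaded: 12.4 V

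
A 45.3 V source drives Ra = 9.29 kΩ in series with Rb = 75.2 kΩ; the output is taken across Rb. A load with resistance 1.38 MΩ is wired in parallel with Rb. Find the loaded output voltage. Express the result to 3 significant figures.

V_out ≈ 40.1 V

The load sits in parallel with Rb: Rb‖R_L = (75.2 × 1380) / (75.2 + 1380) = 71.31 kΩ.
V_out = 45.3 × 71.31 / (9.29 + 71.31) = 45.3 × 71.31/80.60 = 40.1 V.
(Unloaded it would have been 40.3 V.)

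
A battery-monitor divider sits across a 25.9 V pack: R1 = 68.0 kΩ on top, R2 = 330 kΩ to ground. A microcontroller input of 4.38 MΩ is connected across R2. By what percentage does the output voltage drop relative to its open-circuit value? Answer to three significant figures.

The divider's output (Thévenin) resistance is R1‖R2 = 56.38 kΩ.
Fractional drop under load = R_th/(R_th + R_L) = 56.38 / (56.38 + 4380) = 0.01271.
So the output falls by 1.27 %.

1.27 %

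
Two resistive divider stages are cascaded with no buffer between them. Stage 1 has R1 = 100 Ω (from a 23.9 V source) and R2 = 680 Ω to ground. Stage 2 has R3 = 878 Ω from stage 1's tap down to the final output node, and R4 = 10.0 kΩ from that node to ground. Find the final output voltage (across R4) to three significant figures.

Stage 2 presents R3+R4 = 10880 Ω as a load on stage 1's tap.
Stage 1's lower leg becomes R2‖(R3+R4) = 640.0 Ω, so V_mid = 23.9 × 640.0/740.0 = 20.67 V.
Stage 2 is itself unloaded: V_out = V_mid × R4/(R3+R4) = 20.67 × 10000/10880 = 19.0 V.

V_out ≈ 19.0 V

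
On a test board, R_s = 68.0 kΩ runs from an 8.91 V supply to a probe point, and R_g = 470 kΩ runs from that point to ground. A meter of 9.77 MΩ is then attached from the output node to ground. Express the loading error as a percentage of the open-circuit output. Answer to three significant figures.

0.604 %

The divider's output (Thévenin) resistance is R_s‖R_g = 59.41 kΩ.
Fractional drop under load = R_th/(R_th + R_L) = 59.41 / (59.41 + 9770) = 0.006044.
So the output falls by 0.604 %.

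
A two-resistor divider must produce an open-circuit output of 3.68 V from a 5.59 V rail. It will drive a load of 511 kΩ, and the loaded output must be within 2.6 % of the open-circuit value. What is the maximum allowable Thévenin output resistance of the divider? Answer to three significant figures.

R_th ≤ 13.6 kΩ

Loading drop = R_th/(R_th + R_L) ≤ 0.0260, so R_th ≤ R_L · ε/(1−ε) = 511 kΩ × 0.0260/0.9740 = 13.6 kΩ.
(Any R1, R2 with R2/(R1+R2) = 0.658 and R1‖R2 ≤ 13.6 kΩ will meet the spec.)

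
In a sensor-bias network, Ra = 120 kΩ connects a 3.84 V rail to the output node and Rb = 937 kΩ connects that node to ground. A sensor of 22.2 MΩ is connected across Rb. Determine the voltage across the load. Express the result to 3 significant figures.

The load sits in parallel with Rb: Rb‖R_L = (937 × 22200) / (937 + 22200) = 899.1 kΩ.
V_out = 3.84 × 899.1 / (120 + 899.1) = 3.84 × 899.1/1019 = 3.39 V.

V_out ≈ 3.39 V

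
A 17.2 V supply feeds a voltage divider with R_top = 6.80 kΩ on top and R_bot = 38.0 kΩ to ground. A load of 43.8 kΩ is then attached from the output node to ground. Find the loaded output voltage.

V_out ≈ 12.9 V

The load sits in parallel with R_bot: R_bot‖R_L = (38.0 × 43.8) / (38.0 + 43.8) = 20.35 kΩ.
V_out = 17.2 × 20.35 / (6.80 + 20.35) = 17.2 × 20.35/27.15 = 12.9 V.
(Unloaded it would have been 14.6 V.)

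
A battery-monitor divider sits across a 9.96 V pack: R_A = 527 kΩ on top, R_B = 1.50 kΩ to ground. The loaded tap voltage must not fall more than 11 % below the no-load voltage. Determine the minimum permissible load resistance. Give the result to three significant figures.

R_L(min) ≈ 12.1 kΩ

Output resistance R_th = R_A‖R_B = (527 × 1.50)/528.5 = 1.496 kΩ.
The fractional drop is R_th/(R_th + R_L); requiring this ≤ 0.110 gives R_L ≥ R_th(1/0.110 − 1) = 1.496 × 8.091 = 12.1 kΩ.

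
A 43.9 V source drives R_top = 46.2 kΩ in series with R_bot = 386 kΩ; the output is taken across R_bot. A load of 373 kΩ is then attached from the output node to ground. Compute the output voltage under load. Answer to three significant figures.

V_out ≈ 35.3 V

The load sits in parallel with R_bot: R_bot‖R_L = (386 × 373) / (386 + 373) = 189.7 kΩ.
V_out = 43.9 × 189.7 / (46.2 + 189.7) = 43.9 × 189.7/235.9 = 35.3 V.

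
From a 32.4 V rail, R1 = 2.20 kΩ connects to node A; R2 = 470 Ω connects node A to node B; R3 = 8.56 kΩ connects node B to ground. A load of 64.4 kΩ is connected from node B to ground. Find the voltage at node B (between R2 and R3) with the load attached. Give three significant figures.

At node B, R3 is in parallel with the load: R3‖R_L = 7556 Ω.
Below node A the resistance is R2 + (R3‖R_L) = 8026 Ω, so V_A = 32.4 × 8026/10230 = 25.43 V.
Then V_B = V_A × (R3‖R_L)/(R2 + R3‖R_L) = 25.43 × 7556/8026 = 23.9 V.

V ≈ 23.9 V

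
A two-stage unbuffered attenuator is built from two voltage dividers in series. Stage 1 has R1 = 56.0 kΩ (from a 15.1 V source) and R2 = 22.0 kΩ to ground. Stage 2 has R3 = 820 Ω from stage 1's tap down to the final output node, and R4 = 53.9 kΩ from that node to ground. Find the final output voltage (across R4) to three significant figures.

V_out ≈ 3.26 V

Stage 2 presents R3+R4 = 54720 Ω as a load on stage 1's tap.
Stage 1's lower leg becomes R2‖(R3+R4) = 15690 Ω, so V_mid = 15.1 × 15690/71690 = 3.305 V.
Stage 2 is itself unloaded: V_out = V_mid × R4/(R3+R4) = 3.305 × 53900/54720 = 3.26 V.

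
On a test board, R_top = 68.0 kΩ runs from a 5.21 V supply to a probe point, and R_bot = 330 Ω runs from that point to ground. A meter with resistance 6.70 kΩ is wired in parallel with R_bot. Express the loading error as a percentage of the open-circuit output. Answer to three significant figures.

The divider's output (Thévenin) resistance is R_top‖R_bot = 328.4 Ω.
Fractional drop under load = R_th/(R_th + R_L) = 328.4 / (328.4 + 6700) = 0.04673.
So the output falls by 4.67 %.

4.67 %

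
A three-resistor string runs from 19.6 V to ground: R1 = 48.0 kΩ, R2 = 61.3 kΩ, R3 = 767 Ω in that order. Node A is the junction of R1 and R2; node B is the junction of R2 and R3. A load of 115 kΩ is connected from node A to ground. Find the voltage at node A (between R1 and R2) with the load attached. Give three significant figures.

V ≈ 8.95 V

Below node A the series string R2+R3 = 62070 Ω sits in parallel with the 115000 Ω load: 40310 Ω.
V_A = 19.6 × 40310/(48000 + 40310) = 8.95 V.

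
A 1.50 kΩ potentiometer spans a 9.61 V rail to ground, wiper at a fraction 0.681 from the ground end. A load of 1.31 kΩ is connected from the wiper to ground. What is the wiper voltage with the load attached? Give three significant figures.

V ≈ 5.24 V

The wiper splits the pot into (1−α)R = 478.5 Ω above and αR = 1022 Ω below.
Lower section ‖ load = 574.0 Ω.
V_wiper = 9.61 × 574.0/(478.5 + 574.0) = 5.24 V.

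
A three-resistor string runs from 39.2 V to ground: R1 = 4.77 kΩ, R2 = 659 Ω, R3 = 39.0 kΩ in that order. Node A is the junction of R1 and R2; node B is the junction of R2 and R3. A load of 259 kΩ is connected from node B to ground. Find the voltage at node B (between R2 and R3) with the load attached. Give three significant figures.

V ≈ 33.8 V

At node B, R3 is in parallel with the load: R3‖R_L = 33900 Ω.
Below node A the resistance is R2 + (R3‖R_L) = 34550 Ω, so V_A = 39.2 × 34550/39320 = 34.45 V.
Then V_B = V_A × (R3‖R_L)/(R2 + R3‖R_L) = 34.45 × 33900/34550 = 33.8 V.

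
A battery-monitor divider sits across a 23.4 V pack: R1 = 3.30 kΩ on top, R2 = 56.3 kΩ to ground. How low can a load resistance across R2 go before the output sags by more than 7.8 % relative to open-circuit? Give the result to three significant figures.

R_L(min) ≈ 36.8 kΩ

Output resistance R_th = R1‖R2 = (3.30 × 56.3)/59.60 = 3.117 kΩ.
The fractional drop is R_th/(R_th + R_L); requiring this ≤ 0.0780 gives R_L ≥ R_th(1/0.0780 − 1) = 3.117 × 11.82 = 36.8 kΩ.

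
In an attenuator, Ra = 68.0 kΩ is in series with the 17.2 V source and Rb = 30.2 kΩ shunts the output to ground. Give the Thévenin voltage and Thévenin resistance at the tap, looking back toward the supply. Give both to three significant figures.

V_th is the open-circuit tap voltage: 17.2 × 30.2/(68.0 + 30.2) = 5.29 V.
With the supply zeroed, Ra and Rb appear in parallel from the tap: R_th = Ra‖Rb = (68.0 × 30.2)/98.20 = 20.9 kΩ.

V_th = 5.29 V, R_th = 20.9 kΩ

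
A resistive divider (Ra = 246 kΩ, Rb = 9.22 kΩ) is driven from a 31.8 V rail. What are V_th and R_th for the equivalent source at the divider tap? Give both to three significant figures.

V_th = 1.15 V, R_th = 8.89 kΩ

V_th is the open-circuit tap voltage: 31.8 × 9.22/(246 + 9.22) = 1.15 V.
With the supply zeroed, Ra and Rb appear in parallel from the tap: R_th = Ra‖Rb = (246 × 9.22)/255.2 = 8.89 kΩ.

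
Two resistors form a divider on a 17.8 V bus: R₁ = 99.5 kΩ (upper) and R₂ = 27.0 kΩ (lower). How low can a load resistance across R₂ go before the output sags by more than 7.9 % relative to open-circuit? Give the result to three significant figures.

R_L(min) ≈ 248 kΩ

Output resistance R_th = R₁‖R₂ = (99.5 × 27.0)/126.5 = 21.24 kΩ.
The fractional drop is R_th/(R_th + R_L); requiring this ≤ 0.0790 gives R_L ≥ R_th(1/0.0790 − 1) = 21.24 × 11.66 = 248 kΩ.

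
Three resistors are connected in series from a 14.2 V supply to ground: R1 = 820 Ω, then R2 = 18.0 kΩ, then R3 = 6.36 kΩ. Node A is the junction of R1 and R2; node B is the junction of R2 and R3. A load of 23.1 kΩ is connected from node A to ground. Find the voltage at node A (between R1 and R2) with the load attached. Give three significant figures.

Below node A the series string R2+R3 = 24360 Ω sits in parallel with the 23100 Ω load: 11860 Ω.
V_A = 14.2 × 11860/(820 + 11860) = 13.3 V.

V ≈ 13.3 V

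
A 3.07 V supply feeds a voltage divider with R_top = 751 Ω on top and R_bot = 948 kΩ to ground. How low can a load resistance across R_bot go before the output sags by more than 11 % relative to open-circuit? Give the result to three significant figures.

R_L(min) ≈ 6.07 kΩ

Output resistance R_th = R_top‖R_bot = (751 × 948000)/948800 = 750.4 Ω.
The fractional drop is R_th/(R_th + R_L); requiring this ≤ 0.110 gives R_L ≥ R_th(1/0.110 − 1) = 750.4 × 8.091 = 6.07 kΩ.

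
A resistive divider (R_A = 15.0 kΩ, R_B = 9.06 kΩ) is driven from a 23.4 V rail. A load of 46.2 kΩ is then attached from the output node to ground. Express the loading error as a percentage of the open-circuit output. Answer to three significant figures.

10.9 %

Unloaded V = 23.4 × 9.06/24.06 = 8.8115 V.
Loaded: R_B‖R_L = 7.575 kΩ, giving V = 23.4 × 7.575/22.57 = 7.8515 V.
Drop = (8.8115 − 7.8515) / 8.8115 = 10.9 %.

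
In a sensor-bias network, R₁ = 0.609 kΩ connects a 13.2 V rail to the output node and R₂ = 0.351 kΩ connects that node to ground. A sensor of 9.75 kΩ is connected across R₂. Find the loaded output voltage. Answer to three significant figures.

V_out ≈ 4.72 V

The load sits in parallel with R₂: R₂‖R_L = (351 × 9750) / (351 + 9750) = 338.8 Ω.
V_out = 13.2 × 338.8 / (609 + 338.8) = 13.2 × 338.8/947.8 = 4.72 V.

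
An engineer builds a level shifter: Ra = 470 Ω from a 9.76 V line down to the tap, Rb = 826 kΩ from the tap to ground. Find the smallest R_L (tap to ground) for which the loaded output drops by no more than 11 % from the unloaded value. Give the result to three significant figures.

R_L(min) ≈ 3.80 kΩ

Output resistance R_th = Ra‖Rb = (470 × 826000)/826500 = 469.7 Ω.
The fractional drop is R_th/(R_th + R_L); requiring this ≤ 0.110 gives R_L ≥ R_th(1/0.110 − 1) = 469.7 × 8.091 = 3.80 kΩ.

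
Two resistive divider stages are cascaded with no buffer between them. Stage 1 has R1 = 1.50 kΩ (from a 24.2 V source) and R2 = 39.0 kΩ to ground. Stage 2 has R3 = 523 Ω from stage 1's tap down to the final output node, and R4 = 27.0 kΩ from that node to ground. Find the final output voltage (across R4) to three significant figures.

V_out ≈ 21.7 V

Stage 2 presents R3+R4 = 27520 Ω as a load on stage 1's tap.
Stage 1's lower leg becomes R2‖(R3+R4) = 16140 Ω, so V_mid = 24.2 × 16140/17640 = 22.14 V.
Stage 2 is itself unloaded: V_out = V_mid × R4/(R3+R4) = 22.14 × 27000/27520 = 21.7 V.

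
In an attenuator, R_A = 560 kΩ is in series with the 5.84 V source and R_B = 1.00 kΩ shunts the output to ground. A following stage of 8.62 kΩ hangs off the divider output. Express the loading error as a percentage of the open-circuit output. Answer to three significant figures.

Unloaded V = 5.84 × 1.00/561.0 = 0.010410 V.
Loaded: R_B‖R_L = 0.8960 kΩ, giving V = 5.84 × 0.8960/560.9 = 0.0093296 V.
Drop = (0.010410 − 0.0093296) / 0.010410 = 10.4 %.

10.4 %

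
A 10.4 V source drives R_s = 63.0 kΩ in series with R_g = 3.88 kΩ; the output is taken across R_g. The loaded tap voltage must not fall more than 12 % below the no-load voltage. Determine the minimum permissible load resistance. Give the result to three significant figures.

R_L(min) ≈ 26.8 kΩ

Output resistance R_th = R_s‖R_g = (63.0 × 3.88)/66.88 = 3.655 kΩ.
The fractional drop is R_th/(R_th + R_L); requiring this ≤ 0.120 gives R_L ≥ R_th(1/0.120 − 1) = 3.655 × 7.333 = 26.8 kΩ.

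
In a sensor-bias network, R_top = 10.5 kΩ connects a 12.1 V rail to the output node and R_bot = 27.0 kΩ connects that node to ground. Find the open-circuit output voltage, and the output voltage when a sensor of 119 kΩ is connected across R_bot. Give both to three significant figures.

Unloaded: 8.71 V; loaded: 8.19 V

Open-circuit: V = 12.1 × 27.0/(10.5 + 27.0) = 8.71 V.
With the load, R_bot becomes R_bot‖R_L = 22.01 kΩ, so V = 12.1 × 22.01/32.51 = 8.19 V.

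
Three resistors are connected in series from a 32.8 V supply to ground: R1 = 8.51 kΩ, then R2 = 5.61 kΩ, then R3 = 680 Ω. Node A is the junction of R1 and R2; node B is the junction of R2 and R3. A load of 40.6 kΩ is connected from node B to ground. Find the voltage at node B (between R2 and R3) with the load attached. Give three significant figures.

At node B, R3 is in parallel with the load: R3‖R_L = 668.8 Ω.
Below node A the resistance is R2 + (R3‖R_L) = 6279 Ω, so V_A = 32.8 × 6279/14790 = 13.93 V.
Then V_B = V_A × (R3‖R_L)/(R2 + R3‖R_L) = 13.93 × 668.8/6279 = 1.48 V.

V ≈ 1.48 V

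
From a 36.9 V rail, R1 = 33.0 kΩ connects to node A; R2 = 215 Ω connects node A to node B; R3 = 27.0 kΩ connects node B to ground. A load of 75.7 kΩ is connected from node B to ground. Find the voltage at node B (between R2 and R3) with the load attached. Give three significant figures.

V ≈ 13.8 V

At node B, R3 is in parallel with the load: R3‖R_L = 19900 Ω.
Below node A the resistance is R2 + (R3‖R_L) = 20120 Ω, so V_A = 36.9 × 20120/53120 = 13.97 V.
Then V_B = V_A × (R3‖R_L)/(R2 + R3‖R_L) = 13.97 × 19900/20120 = 13.8 V.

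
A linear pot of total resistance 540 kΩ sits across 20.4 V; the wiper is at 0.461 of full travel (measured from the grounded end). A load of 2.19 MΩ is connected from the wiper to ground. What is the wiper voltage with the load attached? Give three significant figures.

V ≈ 8.86 V

The wiper splits the pot into (1−α)R = 291.1 kΩ above and αR = 248.9 kΩ below.
Lower section ‖ load = 223.5 kΩ.
V_wiper = 20.4 × 223.5/(291.1 + 223.5) = 8.86 V.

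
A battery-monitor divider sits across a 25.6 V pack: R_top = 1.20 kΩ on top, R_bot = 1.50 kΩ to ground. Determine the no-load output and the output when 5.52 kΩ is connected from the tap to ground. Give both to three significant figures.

Open-circuit: V = 25.6 × 1.50/(1.20 + 1.50) = 14.2 V.
With the load, R_bot becomes R_bot‖R_L = 1.179 kΩ, so V = 25.6 × 1.179/2.379 = 12.7 V.

Unloaded: 14.2 V; loaded: 12.7 V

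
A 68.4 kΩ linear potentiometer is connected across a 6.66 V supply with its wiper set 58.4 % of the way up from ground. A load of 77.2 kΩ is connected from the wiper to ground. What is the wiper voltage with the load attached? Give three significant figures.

The wiper splits the pot into (1−α)R = 28.45 kΩ above and αR = 39.95 kΩ below.
Lower section ‖ load = 26.32 kΩ.
V_wiper = 6.66 × 26.32/(28.45 + 26.32) = 3.20 V.

V ≈ 3.20 V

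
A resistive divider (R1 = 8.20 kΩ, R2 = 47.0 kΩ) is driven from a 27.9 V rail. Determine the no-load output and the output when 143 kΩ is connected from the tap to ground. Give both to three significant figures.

Open-circuit: V = 27.9 × 47.0/(8.20 + 47.0) = 23.8 V.
With the load, R2 becomes R2‖R_L = 35.37 kΩ, so V = 27.9 × 35.37/43.57 = 22.6 V.

Unloaded: 23.8 V; loaded: 22.6 V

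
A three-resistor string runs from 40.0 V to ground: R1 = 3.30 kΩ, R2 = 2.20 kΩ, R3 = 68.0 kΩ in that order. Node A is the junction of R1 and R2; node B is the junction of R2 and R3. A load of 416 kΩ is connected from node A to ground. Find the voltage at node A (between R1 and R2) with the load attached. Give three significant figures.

V ≈ 37.9 V

Below node A the series string R2+R3 = 70.20 kΩ sits in parallel with the 416 kΩ load: 60.06 kΩ.
V_A = 40.0 × 60.06/(3.30 + 60.06) = 37.9 V.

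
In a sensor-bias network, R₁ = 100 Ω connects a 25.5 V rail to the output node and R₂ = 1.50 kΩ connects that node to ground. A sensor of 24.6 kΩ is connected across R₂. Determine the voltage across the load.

V_out ≈ 23.8 V

The load sits in parallel with R₂: R₂‖R_L = (1500 × 24600) / (1500 + 24600) = 1414 Ω.
V_out = 25.5 × 1414 / (100 + 1414) = 25.5 × 1414/1514 = 23.8 V.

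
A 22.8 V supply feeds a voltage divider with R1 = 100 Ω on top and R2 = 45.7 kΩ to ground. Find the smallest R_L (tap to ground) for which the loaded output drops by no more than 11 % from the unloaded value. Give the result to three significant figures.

Output resistance R_th = R1‖R2 = (100 × 45700)/45800 = 99.78 Ω.
The fractional drop is R_th/(R_th + R_L); requiring this ≤ 0.110 gives R_L ≥ R_th(1/0.110 − 1) = 99.78 × 8.091 = 807 Ω.

R_L(min) ≈ 807 Ω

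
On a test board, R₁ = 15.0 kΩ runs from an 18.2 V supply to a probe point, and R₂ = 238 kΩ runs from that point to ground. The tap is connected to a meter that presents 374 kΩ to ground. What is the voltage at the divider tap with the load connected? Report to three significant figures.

V_out ≈ 16.5 V

The load sits in parallel with R₂: R₂‖R_L = (238 × 374) / (238 + 374) = 145.4 kΩ.
V_out = 18.2 × 145.4 / (15.0 + 145.4) = 18.2 × 145.4/160.4 = 16.5 V.
(Unloaded it would have been 17.1 V.)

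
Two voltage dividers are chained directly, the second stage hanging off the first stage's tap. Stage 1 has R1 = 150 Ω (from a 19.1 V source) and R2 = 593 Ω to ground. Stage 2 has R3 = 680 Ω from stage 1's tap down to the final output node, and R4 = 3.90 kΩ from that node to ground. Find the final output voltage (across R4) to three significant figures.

Stage 2 presents R3+R4 = 4580 Ω as a load on stage 1's tap.
Stage 1's lower leg becomes R2‖(R3+R4) = 525.0 Ω, so V_mid = 19.1 × 525.0/675.0 = 14.86 V.
Stage 2 is itself unloaded: V_out = V_mid × R4/(R3+R4) = 14.86 × 3900/4580 = 12.7 V.

V_out ≈ 12.7 V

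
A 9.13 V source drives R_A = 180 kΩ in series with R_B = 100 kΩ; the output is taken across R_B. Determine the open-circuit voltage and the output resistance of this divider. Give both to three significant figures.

V_th = 3.26 V, R_th = 64.3 kΩ

V_th is the open-circuit tap voltage: 9.13 × 100/(180 + 100) = 3.26 V.
With the supply zeroed, R_A and R_B appear in parallel from the tap: R_th = R_A‖R_B = (180 × 100)/280.0 = 64.3 kΩ.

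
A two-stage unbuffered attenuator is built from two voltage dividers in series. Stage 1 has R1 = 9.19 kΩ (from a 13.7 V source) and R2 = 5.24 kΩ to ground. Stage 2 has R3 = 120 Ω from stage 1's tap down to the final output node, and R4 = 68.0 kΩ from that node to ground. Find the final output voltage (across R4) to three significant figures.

Stage 2 presents R3+R4 = 68120 Ω as a load on stage 1's tap.
Stage 1's lower leg becomes R2‖(R3+R4) = 4866 Ω, so V_mid = 13.7 × 4866/14060 = 4.743 V.
Stage 2 is itself unloaded: V_out = V_mid × R4/(R3+R4) = 4.743 × 68000/68120 = 4.73 V.

V_out ≈ 4.73 V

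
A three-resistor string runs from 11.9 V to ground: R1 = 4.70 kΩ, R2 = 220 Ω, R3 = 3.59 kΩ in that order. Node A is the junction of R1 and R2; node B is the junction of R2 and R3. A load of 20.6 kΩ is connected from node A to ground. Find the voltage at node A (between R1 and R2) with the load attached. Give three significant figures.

Below node A the series string R2+R3 = 3810 Ω sits in parallel with the 20600 Ω load: 3215 Ω.
V_A = 11.9 × 3215/(4700 + 3215) = 4.83 V.

V ≈ 4.83 V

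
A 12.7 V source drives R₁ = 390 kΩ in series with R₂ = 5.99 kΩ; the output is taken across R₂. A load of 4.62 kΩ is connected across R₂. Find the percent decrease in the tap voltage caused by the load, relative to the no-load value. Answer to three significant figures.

56.1 %

The divider's output (Thévenin) resistance is R₁‖R₂ = 5.899 kΩ.
Fractional drop under load = R_th/(R_th + R_L) = 5.899 / (5.899 + 4.62) = 0.5608.
So the output falls by 56.1 %.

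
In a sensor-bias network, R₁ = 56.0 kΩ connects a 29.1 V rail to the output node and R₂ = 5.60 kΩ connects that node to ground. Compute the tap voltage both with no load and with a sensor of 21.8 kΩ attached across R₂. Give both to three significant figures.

Unloaded: 2.65 V; loaded: 2.14 V

Open-circuit: V = 29.1 × 5.60/(56.0 + 5.60) = 2.65 V.
With the load, R₂ becomes R₂‖R_L = 4.455 kΩ, so V = 29.1 × 4.455/60.46 = 2.14 V.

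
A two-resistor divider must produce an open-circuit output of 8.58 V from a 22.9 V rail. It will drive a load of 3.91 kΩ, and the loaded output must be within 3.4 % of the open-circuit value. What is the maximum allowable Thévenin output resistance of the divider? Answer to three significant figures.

R_th ≤ 138 Ω

Loading drop = R_th/(R_th + R_L) ≤ 0.0340, so R_th ≤ R_L · ε/(1−ε) = 3.91 kΩ × 0.0340/0.9660 = 138 Ω.
(Any R1, R2 with R2/(R1+R2) = 0.375 and R1‖R2 ≤ 138 Ω will meet the spec.)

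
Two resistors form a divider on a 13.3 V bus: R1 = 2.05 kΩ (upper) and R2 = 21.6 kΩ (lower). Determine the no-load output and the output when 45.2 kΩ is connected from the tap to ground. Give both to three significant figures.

Open-circuit: V = 13.3 × 21.6/(2.05 + 21.6) = 12.1 V.
With the load, R2 becomes R2‖R_L = 14.62 kΩ, so V = 13.3 × 14.62/16.67 = 11.7 V.

Unloaded: 12.1 V; loaded: 11.7 V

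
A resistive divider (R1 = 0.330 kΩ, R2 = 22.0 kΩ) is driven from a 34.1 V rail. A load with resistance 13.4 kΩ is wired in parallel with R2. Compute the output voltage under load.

V_out ≈ 32.8 V

The load sits in parallel with R2: R2‖R_L = (22000 × 13400) / (22000 + 13400) = 8328 Ω.
V_out = 34.1 × 8328 / (330 + 8328) = 34.1 × 8328/8658 = 32.8 V.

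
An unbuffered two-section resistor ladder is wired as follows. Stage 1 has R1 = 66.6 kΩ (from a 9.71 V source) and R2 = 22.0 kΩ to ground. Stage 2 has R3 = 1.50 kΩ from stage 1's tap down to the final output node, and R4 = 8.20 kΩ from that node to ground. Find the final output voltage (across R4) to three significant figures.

V_out ≈ 0.754 V

Stage 2 presents R3+R4 = 9.700 kΩ as a load on stage 1's tap.
Stage 1's lower leg becomes R2‖(R3+R4) = 6.732 kΩ, so V_mid = 9.71 × 6.732/73.33 = 0.8914 V.
Stage 2 is itself unloaded: V_out = V_mid × R4/(R3+R4) = 0.8914 × 8.20/9.700 = 0.754 V.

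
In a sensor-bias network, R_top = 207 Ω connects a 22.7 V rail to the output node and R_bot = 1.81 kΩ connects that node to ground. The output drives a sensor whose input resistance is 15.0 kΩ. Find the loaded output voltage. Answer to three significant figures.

V_out ≈ 20.1 V

The load sits in parallel with R_bot: R_bot‖R_L = (1810 × 15000) / (1810 + 15000) = 1615 Ω.
V_out = 22.7 × 1615 / (207 + 1615) = 22.7 × 1615/1822 = 20.1 V.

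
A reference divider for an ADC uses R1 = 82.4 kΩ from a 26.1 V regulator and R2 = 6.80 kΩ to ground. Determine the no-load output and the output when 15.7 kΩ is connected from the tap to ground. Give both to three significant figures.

Open-circuit: V = 26.1 × 6.80/(82.4 + 6.80) = 1.99 V.
With the load, R2 becomes R2‖R_L = 4.745 kΩ, so V = 26.1 × 4.745/87.14 = 1.42 V.

Unloaded: 1.99 V; loaded: 1.42 V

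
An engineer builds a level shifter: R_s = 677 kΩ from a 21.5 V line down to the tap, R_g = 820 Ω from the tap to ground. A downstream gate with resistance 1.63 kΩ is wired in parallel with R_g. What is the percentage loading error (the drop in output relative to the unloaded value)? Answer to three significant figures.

33.4 %

Unloaded V = 21.5 × 820/677800 = 0.02601 V.
Loaded: R_g‖R_L = 545.6 Ω, giving V = 21.5 × 545.6/677500 = 0.01731 V.
Drop = (0.02601 − 0.01731) / 0.02601 = 33.4 %.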